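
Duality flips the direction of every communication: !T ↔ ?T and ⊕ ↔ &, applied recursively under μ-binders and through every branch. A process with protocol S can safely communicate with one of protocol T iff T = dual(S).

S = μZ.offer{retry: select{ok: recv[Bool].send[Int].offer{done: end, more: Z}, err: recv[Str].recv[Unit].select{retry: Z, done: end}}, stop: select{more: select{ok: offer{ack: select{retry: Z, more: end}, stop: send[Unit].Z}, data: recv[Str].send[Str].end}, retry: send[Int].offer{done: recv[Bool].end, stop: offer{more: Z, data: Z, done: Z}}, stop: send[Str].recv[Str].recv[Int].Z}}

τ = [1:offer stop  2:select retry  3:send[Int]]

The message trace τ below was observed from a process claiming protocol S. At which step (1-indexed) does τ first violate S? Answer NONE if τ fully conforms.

NONE

step 1: offer stop  ok  residual = select{more: select{ok: offer{ack: select{retry: μZ.…, more: end}, stop: send[Unit].μZ.…}, data: recv[Str].send[Str].end}, retry: send[Int].offer{done: recv[Bool].end, stop: offer{more: μZ.…, data: μZ.…, done: μZ.…}}, stop: send[Str].recv[Str].recv[Int].μZ.…}
step 2: select retry  ok  residual = send[Int].offer{done: recv[Bool].end, stop: offer{more: μZ.…, data: μZ.…, done: μZ.…}}
step 3: send[Int]  ok  residual = offer{done: recv[Bool].end, stop: offer{more: μZ.…, data: μZ.…, done: μZ.…}}
trace exhausted — no violation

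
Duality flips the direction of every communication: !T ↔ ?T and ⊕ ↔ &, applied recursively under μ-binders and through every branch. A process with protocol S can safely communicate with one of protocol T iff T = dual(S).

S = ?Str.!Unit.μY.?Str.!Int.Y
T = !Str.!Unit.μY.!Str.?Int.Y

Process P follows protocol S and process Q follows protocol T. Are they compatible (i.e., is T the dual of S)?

?Str | !Str  match
  !Unit | !Unit  ✗ same direction on both sides — not dual

NO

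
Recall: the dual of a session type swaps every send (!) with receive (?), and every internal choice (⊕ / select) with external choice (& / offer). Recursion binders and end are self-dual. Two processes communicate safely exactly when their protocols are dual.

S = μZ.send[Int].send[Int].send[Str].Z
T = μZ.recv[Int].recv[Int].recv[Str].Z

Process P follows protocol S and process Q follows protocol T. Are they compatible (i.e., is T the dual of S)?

YES

μZ | μZ  ok (μ self-dual)
  send[Int] | recv[Int]  ok
    send[Int] | recv[Int]  ok
      send[Str] | recv[Str]  ok
        Z | Z  ok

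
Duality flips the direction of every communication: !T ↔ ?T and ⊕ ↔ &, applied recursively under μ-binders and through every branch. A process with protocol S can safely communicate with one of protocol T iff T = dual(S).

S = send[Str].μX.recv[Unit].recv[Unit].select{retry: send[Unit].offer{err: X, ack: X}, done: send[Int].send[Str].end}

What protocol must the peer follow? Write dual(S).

send[Str] ↦ recv[Str]
  μX ↦ μX  (binder kept)
    recv[Unit] ↦ send[Unit]
      recv[Unit] ↦ send[Unit]
        select{retry,done} ↦ offer{retry,done}  (select→offer)
          [retry]
            send[Unit] ↦ recv[Unit]
              offer{err,ack} ↦ select{err,ack}  (offer→select)
                [err]
                  dual(X) = X
                [ack]
                  dual(X) = X
          [done]
            send[Int] ↦ recv[Int]
              send[Str] ↦ recv[Str]
                dual(end) = end

recv[Str].μX.send[Unit].send[Unit].offer{retry: recv[Unit].select{err: X, ack: X}, done: recv[Int].recv[Str].end}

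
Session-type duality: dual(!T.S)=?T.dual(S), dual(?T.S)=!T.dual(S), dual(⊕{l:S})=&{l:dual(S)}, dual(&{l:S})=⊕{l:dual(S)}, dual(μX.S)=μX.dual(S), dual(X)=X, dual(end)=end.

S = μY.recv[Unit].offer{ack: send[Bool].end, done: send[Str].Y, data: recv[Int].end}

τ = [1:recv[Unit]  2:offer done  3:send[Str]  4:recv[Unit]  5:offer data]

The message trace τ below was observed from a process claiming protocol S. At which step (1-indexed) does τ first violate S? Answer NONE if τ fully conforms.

[1] recv[Unit]  match  cont: offer{ack: send[Bool].end, done: send[Str].μY.…, data: recv[Int].end}
[2] offer done  match  cont: send[Str].μY.…
[3] send[Str]  match  cont: μY.…
[4] recv[Unit]  match  cont: offer{ack: send[Bool].end, done: send[Str].μY.…, data: recv[Int].end}
[5] offer data  match  cont: recv[Int].end
trace exhausted — no violation

NONE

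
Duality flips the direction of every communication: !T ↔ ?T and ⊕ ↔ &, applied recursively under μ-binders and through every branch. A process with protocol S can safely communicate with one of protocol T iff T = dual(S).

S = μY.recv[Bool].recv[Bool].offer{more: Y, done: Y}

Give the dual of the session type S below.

μY.send[Bool].send[Bool].select{more: Y, done: Y}

μY = μY  (rec unchanged)
  recv[Bool] = send[Bool]
    recv[Bool] = send[Bool]
      offer{more,done} = select{more,done}  (external→internal)
        case more:
          Y ↦ Y
        case done:
          Y ↦ Y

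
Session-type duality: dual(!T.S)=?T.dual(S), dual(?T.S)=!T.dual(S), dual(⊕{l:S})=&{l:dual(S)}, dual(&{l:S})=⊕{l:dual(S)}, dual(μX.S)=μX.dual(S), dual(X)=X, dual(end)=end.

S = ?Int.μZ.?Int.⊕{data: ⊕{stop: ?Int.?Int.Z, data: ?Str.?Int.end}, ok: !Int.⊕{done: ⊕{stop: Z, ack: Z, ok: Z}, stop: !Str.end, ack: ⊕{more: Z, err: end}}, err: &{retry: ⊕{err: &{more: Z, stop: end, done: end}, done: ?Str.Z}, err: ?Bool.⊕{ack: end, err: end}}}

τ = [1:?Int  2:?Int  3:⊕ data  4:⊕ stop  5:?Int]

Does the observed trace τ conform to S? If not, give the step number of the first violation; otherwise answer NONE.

NONE

[1] ?Int  ✓  now at μZ.…
[2] ?Int  ✓  now at ⊕{data: ⊕{stop: ?Int.?Int.μZ.…, data: ?Str.?Int.end}, ok: !Int.⊕{done: ⊕{stop: μZ.…, ack: μZ.…, ok: μZ.…}, stop: !Str.end, ack: ⊕{more: μZ.…, err: end}}, err: &{retry: ⊕{err: &{more: μZ.…, stop: end, done: end}, done: ?Str.μZ.…}, err: ?Bool.⊕{ack: end, err: end}}}
[3] ⊕ data  ✓  now at ⊕{stop: ?Int.?Int.μZ.…, data: ?Str.?Int.end}
[4] ⊕ stop  ✓  now at ?Int.?Int.μZ.…
[5] ?Int  ✓  now at ?Int.μZ.…
all 5 steps conform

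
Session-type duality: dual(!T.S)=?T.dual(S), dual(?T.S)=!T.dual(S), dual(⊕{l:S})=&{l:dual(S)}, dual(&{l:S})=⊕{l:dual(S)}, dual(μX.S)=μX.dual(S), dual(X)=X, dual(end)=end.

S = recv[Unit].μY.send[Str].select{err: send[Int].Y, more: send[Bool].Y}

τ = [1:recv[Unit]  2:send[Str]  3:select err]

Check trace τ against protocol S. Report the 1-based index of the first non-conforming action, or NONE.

NONE

@1 recv[Unit]  ✓  residual = μY.…
@2 send[Str]  ✓  residual = select{err: send[Int].μY.…, more: send[Bool].μY.…}
@3 select err  ✓  residual = send[Int].μY.…
τ conforms to S (length 3)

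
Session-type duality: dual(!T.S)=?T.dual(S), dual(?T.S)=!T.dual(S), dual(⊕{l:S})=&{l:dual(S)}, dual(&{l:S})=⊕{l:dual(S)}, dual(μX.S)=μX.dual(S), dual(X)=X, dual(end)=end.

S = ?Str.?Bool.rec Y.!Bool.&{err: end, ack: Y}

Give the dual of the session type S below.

?Str ↦ !Str
  ?Bool ↦ !Bool
    rec Y ↦ rec Y  (μ self-dual)
      !Bool ↦ ?Bool
        &{err,ack} ↦ +{err,ack}  (&→⊕)
          case err:
            end self-dual
          case ack:
            Y self-dual

!Str.!Bool.rec Y.?Bool.+{err: end, ack: Y}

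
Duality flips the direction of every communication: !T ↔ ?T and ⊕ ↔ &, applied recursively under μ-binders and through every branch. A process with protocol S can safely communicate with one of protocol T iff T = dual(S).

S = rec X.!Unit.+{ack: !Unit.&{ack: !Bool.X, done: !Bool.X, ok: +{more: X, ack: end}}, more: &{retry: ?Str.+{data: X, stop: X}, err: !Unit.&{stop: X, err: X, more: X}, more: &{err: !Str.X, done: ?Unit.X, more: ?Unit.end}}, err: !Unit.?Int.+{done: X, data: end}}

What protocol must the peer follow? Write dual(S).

rec X = rec X  (rec unchanged)
  !Unit = ?Unit
    +{ack,more,err} = &{ack,more,err}  (⊕→&)
      case ack:
        !Unit = ?Unit
          &{ack,done,ok} = +{ack,done,ok}  (external→internal)
            case ack:
              !Bool = ?Bool
                X self-dual
            case done:
              !Bool = ?Bool
                X self-dual
            case ok:
              +{more,ack} = &{more,ack}  (⊕→&)
                case more:
                  X self-dual
                case ack:
                  end self-dual
      case more:
        &{retry,err,more} = +{retry,err,more}  (external→internal)
          case retry:
            ?Str = !Str
              +{data,stop} = &{data,stop}  (⊕→&)
                case data:
                  X self-dual
                case stop:
                  X self-dual
          case err:
            !Unit = ?Unit
              &{stop,err,more} = +{stop,err,more}  (external→internal)
                case stop:
                  X self-dual
                case err:
                  X self-dual
                case more:
                  X self-dual
          case more:
            &{err,done,more} = +{err,done,more}  (external→internal)
              case err:
                !Str = ?Str
                  X self-dual
              case done:
                ?Unit = !Unit
                  X self-dual
              case more:
                ?Unit = !Unit
                  end self-dual
      case err:
        !Unit = ?Unit
          ?Int = !Int
            +{done,data} = &{done,data}  (⊕→&)
              case done:
                X self-dual
              case data:
                end self-dual

rec X.?Unit.&{ack: ?Unit.+{ack: ?Bool.X, done: ?Bool.X, ok: &{more: X, ack: end}}, more: +{retry: !Str.&{data: X, stop: X}, err: ?Unit.+{stop: X, err: X, more: X}, more: +{err: ?Str.X, done: !Unit.X, more: !Unit.end}}, err: ?Unit.!Int.&{done: X, data: end}}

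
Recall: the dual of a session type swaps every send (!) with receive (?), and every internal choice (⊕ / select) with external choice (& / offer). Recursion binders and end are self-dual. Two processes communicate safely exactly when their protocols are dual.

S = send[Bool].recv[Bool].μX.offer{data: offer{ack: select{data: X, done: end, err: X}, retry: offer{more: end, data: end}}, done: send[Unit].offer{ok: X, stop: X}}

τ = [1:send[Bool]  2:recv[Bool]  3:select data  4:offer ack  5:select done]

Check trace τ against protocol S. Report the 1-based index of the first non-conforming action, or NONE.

3

[1] send[Bool]  ✓  now at recv[Bool].μX.…
[2] recv[Bool]  ✓  now at μX.…
[3] got select data, protocol expects offer data or offer done  ✗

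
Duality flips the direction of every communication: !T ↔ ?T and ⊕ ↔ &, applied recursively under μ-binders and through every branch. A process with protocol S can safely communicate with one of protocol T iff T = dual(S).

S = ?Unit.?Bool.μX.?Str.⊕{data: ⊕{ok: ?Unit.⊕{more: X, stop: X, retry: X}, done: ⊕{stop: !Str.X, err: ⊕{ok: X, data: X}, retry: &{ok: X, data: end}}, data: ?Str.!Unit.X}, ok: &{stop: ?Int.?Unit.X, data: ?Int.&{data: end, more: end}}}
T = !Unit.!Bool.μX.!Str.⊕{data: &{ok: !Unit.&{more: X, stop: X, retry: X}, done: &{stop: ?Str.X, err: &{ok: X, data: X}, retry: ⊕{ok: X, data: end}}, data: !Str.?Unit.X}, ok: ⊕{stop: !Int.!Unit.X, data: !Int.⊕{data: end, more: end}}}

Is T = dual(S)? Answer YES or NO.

NO

?Unit vs !Unit  ✓
  ?Bool vs !Bool  ✓
    μX vs μX  ✓ (rec unchanged)
      ?Str vs !Str  ✓
        ⊕{data,ok} vs ⊕{data,ok}  ✗ choice polarity not flipped — not dual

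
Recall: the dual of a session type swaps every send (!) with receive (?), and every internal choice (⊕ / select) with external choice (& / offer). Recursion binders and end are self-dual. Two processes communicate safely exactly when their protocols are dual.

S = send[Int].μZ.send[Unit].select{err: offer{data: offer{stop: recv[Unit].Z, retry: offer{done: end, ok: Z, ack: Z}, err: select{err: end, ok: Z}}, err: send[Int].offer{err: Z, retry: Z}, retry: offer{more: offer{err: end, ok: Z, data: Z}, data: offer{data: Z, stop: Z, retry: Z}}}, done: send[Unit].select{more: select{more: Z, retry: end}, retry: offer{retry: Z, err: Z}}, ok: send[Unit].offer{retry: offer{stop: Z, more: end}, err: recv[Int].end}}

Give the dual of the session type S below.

recv[Int].μZ.recv[Unit].offer{err: select{data: select{stop: send[Unit].Z, retry: select{done: end, ok: Z, ack: Z}, err: offer{err: end, ok: Z}}, err: recv[Int].select{err: Z, retry: Z}, retry: select{more: select{err: end, ok: Z, data: Z}, data: select{data: Z, stop: Z, retry: Z}}}, done: recv[Unit].offer{more: offer{more: Z, retry: end}, retry: select{retry: Z, err: Z}}, ok: recv[Unit].select{retry: select{stop: Z, more: end}, err: send[Int].end}}

send[Int] ↦ recv[Int]
  μZ ↦ μZ  (rec unchanged)
    send[Unit] ↦ recv[Unit]
      select{err,done,ok} ↦ offer{err,done,ok}  (internal→external)
        [err]
          offer{data,err,retry} ↦ select{data,err,retry}  (offer→select)
            [data]
              offer{stop,retry,err} ↦ select{stop,retry,err}  (offer→select)
                [stop]
                  recv[Unit] ↦ send[Unit]
                    dual(Z) = Z
                [retry]
                  offer{done,ok,ack} ↦ select{done,ok,ack}  (offer→select)
                    [done]
                      dual(end) = end
                    [ok]
                      dual(Z) = Z
                    [ack]
                      dual(Z) = Z
                [err]
                  select{err,ok} ↦ offer{err,ok}  (internal→external)
                    [err]
                      dual(end) = end
                    [ok]
                      dual(Z) = Z
            [err]
              send[Int] ↦ recv[Int]
                offer{err,retry} ↦ select{err,retry}  (offer→select)
                  [err]
                    dual(Z) = Z
                  [retry]
                    dual(Z) = Z
            [retry]
              offer{more,data} ↦ select{more,data}  (offer→select)
                [more]
                  offer{err,ok,data} ↦ select{err,ok,data}  (offer→select)
                    [err]
                      dual(end) = end
                    [ok]
                      dual(Z) = Z
                    [data]
                      dual(Z) = Z
                [data]
                  offer{data,stop,retry} ↦ select{data,stop,retry}  (offer→select)
                    [data]
                      dual(Z) = Z
                    [stop]
                      dual(Z) = Z
                    [retry]
                      dual(Z) = Z
        [done]
          send[Unit] ↦ recv[Unit]
            select{more,retry} ↦ offer{more,retry}  (internal→external)
              [more]
                select{more,retry} ↦ offer{more,retry}  (internal→external)
                  [more]
                    dual(Z) = Z
                  [retry]
                    dual(end) = end
              [retry]
                offer{retry,err} ↦ select{retry,err}  (offer→select)
                  [retry]
                    dual(Z) = Z
                  [err]
                    dual(Z) = Z
        [ok]
          send[Unit] ↦ recv[Unit]
            offer{retry,err} ↦ select{retry,err}  (offer→select)
              [retry]
                offer{stop,more} ↦ select{stop,more}  (offer→select)
                  [stop]
                    dual(Z) = Z
                  [more]
                    dual(end) = end
              [err]
                recv[Int] ↦ send[Int]
                  dual(end) = end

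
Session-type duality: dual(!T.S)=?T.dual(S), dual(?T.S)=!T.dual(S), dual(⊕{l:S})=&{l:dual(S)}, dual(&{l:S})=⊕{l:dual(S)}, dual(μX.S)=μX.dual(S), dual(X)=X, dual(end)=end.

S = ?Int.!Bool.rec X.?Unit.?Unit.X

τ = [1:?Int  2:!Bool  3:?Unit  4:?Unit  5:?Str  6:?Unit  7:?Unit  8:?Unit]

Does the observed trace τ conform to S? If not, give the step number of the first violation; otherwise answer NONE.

5

step 1: ?Int  match  now at !Bool.rec X.…
step 2: !Bool  match  now at rec X.…
step 3: ?Unit  match  now at ?Unit.rec X.…
step 4: ?Unit  match  now at rec X.…
step 5: got ?Str, protocol expects ?Unit  ✗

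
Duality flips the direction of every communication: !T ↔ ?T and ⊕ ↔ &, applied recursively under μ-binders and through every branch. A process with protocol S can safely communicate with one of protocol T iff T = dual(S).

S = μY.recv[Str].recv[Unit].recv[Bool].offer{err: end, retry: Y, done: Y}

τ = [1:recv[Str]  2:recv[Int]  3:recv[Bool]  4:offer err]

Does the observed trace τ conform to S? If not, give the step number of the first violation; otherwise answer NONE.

step 1: recv[Str]  ✓  state: recv[Unit].recv[Bool].offer{err: end, retry: μY.…, done: μY.…}
step 2: got recv[Int], protocol expects recv[Unit]  ✗

2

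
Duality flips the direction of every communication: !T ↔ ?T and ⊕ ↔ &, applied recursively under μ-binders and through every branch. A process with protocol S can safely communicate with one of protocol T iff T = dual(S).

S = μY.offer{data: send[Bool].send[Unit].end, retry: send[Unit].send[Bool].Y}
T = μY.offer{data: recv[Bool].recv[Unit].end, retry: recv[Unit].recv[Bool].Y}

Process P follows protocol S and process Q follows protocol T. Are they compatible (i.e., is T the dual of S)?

μY | μY  ok (rec unchanged)
  offer{data,retry} | offer{data,retry}  ✗ choice polarity not flipped — not dual

NO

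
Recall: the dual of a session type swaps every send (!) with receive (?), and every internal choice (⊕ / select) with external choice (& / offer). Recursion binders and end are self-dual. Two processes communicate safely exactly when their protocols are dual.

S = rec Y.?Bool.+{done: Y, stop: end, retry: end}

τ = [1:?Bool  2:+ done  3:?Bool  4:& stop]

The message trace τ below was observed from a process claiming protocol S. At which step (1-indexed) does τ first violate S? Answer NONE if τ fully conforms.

@1 ?Bool  ✓  state: +{done: rec Y.…, stop: end, retry: end}
@2 + done  ✓  state: rec Y.…
@3 ?Bool  ✓  state: +{done: rec Y.…, stop: end, retry: end}
@4 got & stop, protocol expects + done or + stop or + retry  ✗

4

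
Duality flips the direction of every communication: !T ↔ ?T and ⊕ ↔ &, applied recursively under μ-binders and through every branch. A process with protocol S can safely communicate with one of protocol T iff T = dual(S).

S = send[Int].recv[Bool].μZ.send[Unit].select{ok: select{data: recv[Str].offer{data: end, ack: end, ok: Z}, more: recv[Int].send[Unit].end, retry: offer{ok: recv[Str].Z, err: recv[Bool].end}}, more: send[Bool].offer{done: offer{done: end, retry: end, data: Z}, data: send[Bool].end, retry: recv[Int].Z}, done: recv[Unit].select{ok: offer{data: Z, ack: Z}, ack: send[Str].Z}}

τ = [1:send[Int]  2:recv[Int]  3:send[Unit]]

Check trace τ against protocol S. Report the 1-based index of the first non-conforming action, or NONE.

@1 send[Int]  ✓  now at recv[Bool].μZ.…
@2 got recv[Int], protocol expects recv[Bool]  ✗

2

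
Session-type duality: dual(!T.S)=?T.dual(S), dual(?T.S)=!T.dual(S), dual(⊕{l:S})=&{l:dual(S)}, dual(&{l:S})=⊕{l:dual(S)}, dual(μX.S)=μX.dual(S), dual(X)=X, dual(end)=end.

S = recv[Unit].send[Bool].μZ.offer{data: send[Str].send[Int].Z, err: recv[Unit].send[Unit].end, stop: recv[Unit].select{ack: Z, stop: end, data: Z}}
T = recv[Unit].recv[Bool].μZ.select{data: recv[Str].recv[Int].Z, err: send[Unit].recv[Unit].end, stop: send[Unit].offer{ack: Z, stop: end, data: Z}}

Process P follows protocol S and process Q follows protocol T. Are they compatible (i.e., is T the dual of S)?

recv[Unit] vs recv[Unit]  ✗ same direction on both sides — not dual

NO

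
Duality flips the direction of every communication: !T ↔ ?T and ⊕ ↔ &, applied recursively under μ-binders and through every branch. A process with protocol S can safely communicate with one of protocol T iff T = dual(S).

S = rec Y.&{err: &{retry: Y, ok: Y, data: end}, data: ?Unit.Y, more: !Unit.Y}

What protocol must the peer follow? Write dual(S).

rec Y ↦ rec Y  (μ self-dual)
  &{err,data,more} ↦ +{err,data,more}  (external→internal)
    • err:
      &{retry,ok,data} ↦ +{retry,ok,data}  (external→internal)
        • retry:
          Y ↦ Y
        • ok:
          Y ↦ Y
        • data:
          end ↦ end
    • data:
      ?Unit ↦ !Unit
        Y ↦ Y
    • more:
      !Unit ↦ ?Unit
        Y ↦ Y

rec Y.+{err: +{retry: Y, ok: Y, data: end}, data: !Unit.Y, more: ?Unit.Y}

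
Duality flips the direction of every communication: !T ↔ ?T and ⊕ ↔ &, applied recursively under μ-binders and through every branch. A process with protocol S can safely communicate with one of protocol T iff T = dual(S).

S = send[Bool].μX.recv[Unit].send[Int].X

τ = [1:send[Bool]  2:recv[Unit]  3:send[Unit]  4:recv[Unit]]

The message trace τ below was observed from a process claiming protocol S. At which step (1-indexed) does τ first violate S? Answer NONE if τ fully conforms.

3

step 1: send[Bool]  ok  cont: μX.…
step 2: recv[Unit]  ok  cont: send[Int].μX.…
step 3: got send[Unit], protocol expects send[Int]  ✗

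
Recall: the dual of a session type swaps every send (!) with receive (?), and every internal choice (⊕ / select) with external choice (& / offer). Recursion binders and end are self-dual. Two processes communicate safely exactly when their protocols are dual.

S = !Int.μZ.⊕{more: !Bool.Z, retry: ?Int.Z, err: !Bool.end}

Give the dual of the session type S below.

?Int.μZ.&{more: ?Bool.Z, retry: !Int.Z, err: ?Bool.end}

!Int ↦ ?Int
  μZ ↦ μZ  (μ self-dual)
    ⊕{more,retry,err} ↦ &{more,retry,err}  (⊕→&)
      • more:
        !Bool ↦ ?Bool
          dual(Z) = Z
      • retry:
        ?Int ↦ !Int
          dual(Z) = Z
      • err:
        !Bool ↦ ?Bool
          dual(end) = end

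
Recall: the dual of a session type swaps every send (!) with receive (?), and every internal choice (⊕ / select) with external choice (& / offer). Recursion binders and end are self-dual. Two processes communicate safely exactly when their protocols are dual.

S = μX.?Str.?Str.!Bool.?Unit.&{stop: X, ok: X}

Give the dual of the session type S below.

μX = μX  (μ self-dual)
  ?Str = !Str
    ?Str = !Str
      !Bool = ?Bool
        ?Unit = !Unit
          &{stop,ok} = ⊕{stop,ok}  (external→internal)
            [stop]
              dual(X) = X
            [ok]
              dual(X) = X

μX.!Str.!Str.?Bool.!Unit.⊕{stop: X, ok: X}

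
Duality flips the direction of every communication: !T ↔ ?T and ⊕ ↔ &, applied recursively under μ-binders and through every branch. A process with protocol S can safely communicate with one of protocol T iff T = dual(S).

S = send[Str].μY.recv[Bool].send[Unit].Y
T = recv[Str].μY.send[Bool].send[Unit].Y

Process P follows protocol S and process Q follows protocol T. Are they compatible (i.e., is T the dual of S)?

NO

send[Str] ‖ recv[Str]  ✓
  μY ‖ μY  ✓ (rec unchanged)
    recv[Bool] ‖ send[Bool]  ✓
      send[Unit] ‖ send[Unit]  ✗ same direction on both sides — not dual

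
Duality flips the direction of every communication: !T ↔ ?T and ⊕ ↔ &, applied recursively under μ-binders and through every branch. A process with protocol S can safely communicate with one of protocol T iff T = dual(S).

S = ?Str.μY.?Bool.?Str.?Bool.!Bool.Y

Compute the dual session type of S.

!Str.μY.!Bool.!Str.!Bool.?Bool.Y

?Str = !Str
  μY = μY  (rec unchanged)
    ?Bool = !Bool
      ?Str = !Str
        ?Bool = !Bool
          !Bool = ?Bool
            dual(Y) = Y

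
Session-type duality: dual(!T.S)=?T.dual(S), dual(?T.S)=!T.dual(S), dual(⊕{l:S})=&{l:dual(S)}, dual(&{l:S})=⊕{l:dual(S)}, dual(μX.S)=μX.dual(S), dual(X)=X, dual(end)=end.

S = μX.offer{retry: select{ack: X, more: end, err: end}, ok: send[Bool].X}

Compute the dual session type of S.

μX = μX  (binder kept)
  offer{retry,ok} = select{retry,ok}  (offer→select)
    case retry:
      select{ack,more,err} = offer{ack,more,err}  (⊕→&)
        case ack:
          X ↦ X
        case more:
          end ↦ end
        case err:
          end ↦ end
    case ok:
      send[Bool] = recv[Bool]
        X ↦ X

μX.select{retry: offer{ack: X, more: end, err: end}, ok: recv[Bool].X}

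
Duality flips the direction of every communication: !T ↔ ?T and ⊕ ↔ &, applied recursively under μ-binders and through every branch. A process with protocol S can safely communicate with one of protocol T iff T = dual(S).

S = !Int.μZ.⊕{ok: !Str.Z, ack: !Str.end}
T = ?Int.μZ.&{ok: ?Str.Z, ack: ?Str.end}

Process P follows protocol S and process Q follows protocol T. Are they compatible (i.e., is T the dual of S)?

YES

!Int | ?Int  ✓
  μZ | μZ  ✓ (rec unchanged)
    ⊕{ok,ack} | &{ok,ack}  ✓ label sets agree
      [ok]
        !Str | ?Str  ✓
          Z | Z  ✓
      [ack]
        !Str | ?Str  ✓
          end | end  ✓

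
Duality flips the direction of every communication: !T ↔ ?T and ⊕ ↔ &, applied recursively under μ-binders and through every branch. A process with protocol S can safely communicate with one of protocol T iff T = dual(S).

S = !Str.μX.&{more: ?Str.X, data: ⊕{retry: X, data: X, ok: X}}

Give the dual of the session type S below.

?Str.μX.⊕{more: !Str.X, data: &{retry: X, data: X, ok: X}}

!Str ↦ ?Str
  μX ↦ μX  (binder kept)
    &{more,data} ↦ ⊕{more,data}  (external→internal)
      [more]
        ?Str ↦ !Str
          dual(X) = X
      [data]
        ⊕{retry,data,ok} ↦ &{retry,data,ok}  (select→offer)
          [retry]
            dual(X) = X
          [data]
            dual(X) = X
          [ok]
            dual(X) = X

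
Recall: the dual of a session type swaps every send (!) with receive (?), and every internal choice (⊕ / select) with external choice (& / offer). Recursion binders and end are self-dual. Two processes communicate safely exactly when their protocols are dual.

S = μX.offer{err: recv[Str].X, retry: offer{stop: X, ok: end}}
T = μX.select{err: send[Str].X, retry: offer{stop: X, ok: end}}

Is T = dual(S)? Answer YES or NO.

NO

μX ‖ μX  match (μ self-dual)
  offer{err,retry} ‖ select{err,retry}  match same labels
    • err:
      recv[Str] ‖ send[Str]  match
        X ‖ X  match
    • retry:
      offer{stop,ok} ‖ offer{stop,ok}  ✗ choice polarity not flipped — not dual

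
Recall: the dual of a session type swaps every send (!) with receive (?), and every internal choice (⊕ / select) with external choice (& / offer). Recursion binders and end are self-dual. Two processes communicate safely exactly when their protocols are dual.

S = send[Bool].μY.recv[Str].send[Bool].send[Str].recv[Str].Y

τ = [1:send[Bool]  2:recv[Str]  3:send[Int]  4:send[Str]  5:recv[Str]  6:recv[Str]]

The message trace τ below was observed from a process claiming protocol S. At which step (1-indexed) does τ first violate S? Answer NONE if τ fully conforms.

@1 send[Bool]  ✓  now at μY.…
@2 recv[Str]  ✓  now at send[Bool].send[Str].recv[Str].μY.…
@3 got send[Int], protocol expects send[Bool]  ✗

3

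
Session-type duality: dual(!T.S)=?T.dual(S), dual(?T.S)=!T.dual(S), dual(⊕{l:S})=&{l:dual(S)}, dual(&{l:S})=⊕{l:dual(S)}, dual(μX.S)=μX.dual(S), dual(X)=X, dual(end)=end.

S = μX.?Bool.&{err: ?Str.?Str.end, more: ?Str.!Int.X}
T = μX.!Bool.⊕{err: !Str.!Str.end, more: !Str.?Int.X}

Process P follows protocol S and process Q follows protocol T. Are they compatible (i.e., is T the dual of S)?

YES

μX ‖ μX  ✓ (rec unchanged)
  ?Bool ‖ !Bool  ✓
    &{err,more} ‖ ⊕{err,more}  ✓ labels match
      • err:
        ?Str ‖ !Str  ✓
          ?Str ‖ !Str  ✓
            end ‖ end  ✓
      • more:
        ?Str ‖ !Str  ✓
          !Int ‖ ?Int  ✓
            X ‖ X  ✓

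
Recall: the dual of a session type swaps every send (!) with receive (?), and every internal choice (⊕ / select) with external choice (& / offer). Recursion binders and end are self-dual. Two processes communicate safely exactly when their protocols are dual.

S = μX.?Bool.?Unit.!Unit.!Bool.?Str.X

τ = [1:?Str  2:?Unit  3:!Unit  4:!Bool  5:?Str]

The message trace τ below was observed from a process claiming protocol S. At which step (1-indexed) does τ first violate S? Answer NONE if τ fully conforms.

@1 got ?Str, protocol expects ?Bool  ✗

1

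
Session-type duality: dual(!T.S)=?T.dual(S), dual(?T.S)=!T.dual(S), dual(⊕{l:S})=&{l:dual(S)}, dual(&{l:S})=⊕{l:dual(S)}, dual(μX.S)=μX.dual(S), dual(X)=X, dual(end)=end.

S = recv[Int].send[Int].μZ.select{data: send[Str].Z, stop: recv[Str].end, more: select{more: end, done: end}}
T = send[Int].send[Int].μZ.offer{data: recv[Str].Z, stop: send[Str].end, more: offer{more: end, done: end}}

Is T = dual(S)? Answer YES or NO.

recv[Int] | send[Int]  ✓
  send[Int] | send[Int]  ✗ same direction on both sides — not dual

NO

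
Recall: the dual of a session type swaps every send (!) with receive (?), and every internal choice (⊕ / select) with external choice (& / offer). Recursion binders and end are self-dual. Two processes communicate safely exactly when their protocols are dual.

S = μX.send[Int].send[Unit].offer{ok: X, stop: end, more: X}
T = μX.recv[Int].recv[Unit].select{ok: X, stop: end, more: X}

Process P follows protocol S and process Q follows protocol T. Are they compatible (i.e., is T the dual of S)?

YES

μX ‖ μX  match (rec unchanged)
  send[Int] ‖ recv[Int]  match
    send[Unit] ‖ recv[Unit]  match
      offer{ok,stop,more} ‖ select{ok,stop,more}  match labels match
        [ok]
          X ‖ X  match
        [stop]
          end ‖ end  match
        [more]
          X ‖ X  match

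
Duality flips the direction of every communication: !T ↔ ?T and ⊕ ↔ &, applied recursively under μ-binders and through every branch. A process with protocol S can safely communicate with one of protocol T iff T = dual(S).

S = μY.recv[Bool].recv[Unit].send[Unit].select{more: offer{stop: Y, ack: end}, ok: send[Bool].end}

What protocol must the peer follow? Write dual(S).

μY = μY  (rec unchanged)
  recv[Bool] = send[Bool]
    recv[Unit] = send[Unit]
      send[Unit] = recv[Unit]
        select{more,ok} = offer{more,ok}  (internal→external)
          case more:
            offer{stop,ack} = select{stop,ack}  (&→⊕)
              case stop:
                dual(Y) = Y
              case ack:
                dual(end) = end
          case ok:
            send[Bool] = recv[Bool]
              dual(end) = end

μY.send[Bool].send[Unit].recv[Unit].offer{more: select{stop: Y, ack: end}, ok: recv[Bool].end}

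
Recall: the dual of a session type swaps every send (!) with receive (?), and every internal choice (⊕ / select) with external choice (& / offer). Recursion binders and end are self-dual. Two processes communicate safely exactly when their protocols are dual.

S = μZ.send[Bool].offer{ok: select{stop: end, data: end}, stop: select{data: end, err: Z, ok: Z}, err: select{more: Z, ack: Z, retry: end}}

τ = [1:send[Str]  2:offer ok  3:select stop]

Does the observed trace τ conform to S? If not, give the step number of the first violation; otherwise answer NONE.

@1 got send[Str], protocol expects send[Bool]  ✗

1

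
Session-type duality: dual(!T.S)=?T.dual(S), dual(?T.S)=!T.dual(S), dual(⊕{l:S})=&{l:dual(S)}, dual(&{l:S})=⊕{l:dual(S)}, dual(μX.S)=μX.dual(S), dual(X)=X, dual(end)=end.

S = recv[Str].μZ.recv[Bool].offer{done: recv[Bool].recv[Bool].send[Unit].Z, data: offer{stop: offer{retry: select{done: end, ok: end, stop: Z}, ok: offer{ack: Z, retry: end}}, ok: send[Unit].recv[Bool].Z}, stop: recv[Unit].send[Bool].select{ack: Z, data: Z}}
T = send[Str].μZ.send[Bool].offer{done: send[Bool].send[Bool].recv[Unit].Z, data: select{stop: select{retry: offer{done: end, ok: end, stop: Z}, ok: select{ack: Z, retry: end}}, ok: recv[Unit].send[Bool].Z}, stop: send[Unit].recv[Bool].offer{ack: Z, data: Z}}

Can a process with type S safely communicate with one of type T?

NO

recv[Str] | send[Str]  match
  μZ | μZ  match (rec unchanged)
    recv[Bool] | send[Bool]  match
      offer{done,data,stop} | offer{done,data,stop}  ✗ choice polarity not flipped — not dual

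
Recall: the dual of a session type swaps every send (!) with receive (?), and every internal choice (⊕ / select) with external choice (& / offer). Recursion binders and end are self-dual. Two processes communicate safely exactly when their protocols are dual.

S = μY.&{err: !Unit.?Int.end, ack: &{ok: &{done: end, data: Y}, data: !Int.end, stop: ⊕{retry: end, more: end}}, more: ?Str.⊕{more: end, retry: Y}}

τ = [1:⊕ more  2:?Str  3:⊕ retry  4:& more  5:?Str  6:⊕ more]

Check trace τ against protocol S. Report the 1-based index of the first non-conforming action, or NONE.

@1 got ⊕ more, protocol expects & err or & ack or & more  ✗

1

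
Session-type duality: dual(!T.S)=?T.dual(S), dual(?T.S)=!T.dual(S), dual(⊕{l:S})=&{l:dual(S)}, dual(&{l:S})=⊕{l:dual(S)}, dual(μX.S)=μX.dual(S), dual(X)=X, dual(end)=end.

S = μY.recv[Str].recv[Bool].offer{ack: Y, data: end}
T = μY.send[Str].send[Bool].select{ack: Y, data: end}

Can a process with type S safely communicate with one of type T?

μY vs μY  ok (binder kept)
  recv[Str] vs send[Str]  ok
    recv[Bool] vs send[Bool]  ok
      offer{ack,data} vs select{ack,data}  ok labels match
        • ack:
          Y vs Y  ok
        • data:
          end vs end  ok

YES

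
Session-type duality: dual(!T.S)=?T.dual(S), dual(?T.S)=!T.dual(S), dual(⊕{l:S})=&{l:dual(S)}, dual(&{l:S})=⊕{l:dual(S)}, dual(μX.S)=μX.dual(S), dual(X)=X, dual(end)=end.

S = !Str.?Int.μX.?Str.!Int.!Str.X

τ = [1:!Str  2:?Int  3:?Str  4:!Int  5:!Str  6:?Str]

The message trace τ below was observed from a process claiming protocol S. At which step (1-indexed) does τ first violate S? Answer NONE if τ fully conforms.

[1] !Str  ok  residual = ?Int.μX.…
[2] ?Int  ok  residual = μX.…
[3] ?Str  ok  residual = !Int.!Str.μX.…
[4] !Int  ok  residual = !Str.μX.…
[5] !Str  ok  residual = μX.…
[6] ?Str  ok  residual = !Int.!Str.μX.…
τ conforms to S (length 6)

NONE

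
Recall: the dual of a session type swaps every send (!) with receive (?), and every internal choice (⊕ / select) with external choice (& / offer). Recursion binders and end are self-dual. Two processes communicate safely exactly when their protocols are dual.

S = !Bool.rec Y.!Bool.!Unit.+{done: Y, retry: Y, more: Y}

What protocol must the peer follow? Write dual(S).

?Bool.rec Y.?Bool.?Unit.&{done: Y, retry: Y, more: Y}

!Bool = ?Bool
  rec Y = rec Y  (binder kept)
    !Bool = ?Bool
      !Unit = ?Unit
        +{done,retry,more} = &{done,retry,more}  (select→offer)
          • done:
            dual(Y) = Y
          • retry:
            dual(Y) = Y
          • more:
            dual(Y) = Y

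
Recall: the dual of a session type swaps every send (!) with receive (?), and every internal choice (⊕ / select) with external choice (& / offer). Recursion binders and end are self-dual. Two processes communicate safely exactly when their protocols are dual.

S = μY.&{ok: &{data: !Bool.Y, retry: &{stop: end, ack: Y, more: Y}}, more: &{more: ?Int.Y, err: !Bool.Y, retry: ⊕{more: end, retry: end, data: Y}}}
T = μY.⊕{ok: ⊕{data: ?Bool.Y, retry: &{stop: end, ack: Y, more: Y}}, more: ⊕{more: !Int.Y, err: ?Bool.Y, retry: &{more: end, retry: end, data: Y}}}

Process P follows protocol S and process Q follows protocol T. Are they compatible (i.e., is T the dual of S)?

NO

μY vs μY  ✓ (μ self-dual)
  &{ok,more} vs ⊕{ok,more}  ✓ same labels
    case ok:
      &{data,retry} vs ⊕{data,retry}  ✓ same labels
        case data:
          !Bool vs ?Bool  ✓
            Y vs Y  ✓
        case retry:
          &{stop,ack,more} vs &{stop,ack,more}  ✗ choice polarity not flipped — not dual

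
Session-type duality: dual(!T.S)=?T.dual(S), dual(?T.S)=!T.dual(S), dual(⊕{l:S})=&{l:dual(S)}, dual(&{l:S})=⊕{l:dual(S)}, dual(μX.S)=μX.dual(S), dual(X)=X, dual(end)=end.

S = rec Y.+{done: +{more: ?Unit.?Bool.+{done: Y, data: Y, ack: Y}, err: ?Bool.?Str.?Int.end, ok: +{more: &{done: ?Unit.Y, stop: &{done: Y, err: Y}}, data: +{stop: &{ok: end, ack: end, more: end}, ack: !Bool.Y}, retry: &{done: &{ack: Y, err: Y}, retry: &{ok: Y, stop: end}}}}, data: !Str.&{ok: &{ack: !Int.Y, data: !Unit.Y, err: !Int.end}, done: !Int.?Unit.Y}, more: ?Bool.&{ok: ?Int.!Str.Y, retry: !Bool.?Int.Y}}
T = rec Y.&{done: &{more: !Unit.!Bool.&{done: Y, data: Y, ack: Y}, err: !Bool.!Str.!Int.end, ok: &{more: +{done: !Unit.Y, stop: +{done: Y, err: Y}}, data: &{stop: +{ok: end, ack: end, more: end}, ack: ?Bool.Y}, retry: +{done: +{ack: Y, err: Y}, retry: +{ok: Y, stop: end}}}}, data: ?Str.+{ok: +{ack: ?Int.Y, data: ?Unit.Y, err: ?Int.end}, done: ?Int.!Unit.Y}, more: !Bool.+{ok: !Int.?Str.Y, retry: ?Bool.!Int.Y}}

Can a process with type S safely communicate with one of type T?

rec Y ‖ rec Y  ok (rec unchanged)
  +{done,data,more} ‖ &{done,data,more}  ok label sets agree
    [done]
      +{more,err,ok} ‖ &{more,err,ok}  ok label sets agree
        [more]
          ?Unit ‖ !Unit  ok
            ?Bool ‖ !Bool  ok
              +{done,data,ack} ‖ &{done,data,ack}  ok label sets agree
                [done]
                  Y ‖ Y  ok
                [data]
                  Y ‖ Y  ok
                [ack]
                  Y ‖ Y  ok
        [err]
          ?Bool ‖ !Bool  ok
            ?Str ‖ !Str  ok
              ?Int ‖ !Int  ok
                end ‖ end  ok
        [ok]
          +{more,data,retry} ‖ &{more,data,retry}  ok label sets agree
            [more]
              &{done,stop} ‖ +{done,stop}  ok label sets agree
                [done]
                  ?Unit ‖ !Unit  ok
                    Y ‖ Y  ok
                [stop]
                  &{done,err} ‖ +{done,err}  ok label sets agree
                    [done]
                      Y ‖ Y  ok
                    [err]
                      Y ‖ Y  ok
            [data]
              +{stop,ack} ‖ &{stop,ack}  ok label sets agree
                [stop]
                  &{ok,ack,more} ‖ +{ok,ack,more}  ok label sets agree
                    [ok]
                      end ‖ end  ok
                    [ack]
                      end ‖ end  ok
                    [more]
                      end ‖ end  ok
                [ack]
                  !Bool ‖ ?Bool  ok
                    Y ‖ Y  ok
            [retry]
              &{done,retry} ‖ +{done,retry}  ok label sets agree
                [done]
                  &{ack,err} ‖ +{ack,err}  ok label sets agree
                    [ack]
                      Y ‖ Y  ok
                    [err]
                      Y ‖ Y  ok
                [retry]
                  &{ok,stop} ‖ +{ok,stop}  ok label sets agree
                    [ok]
                      Y ‖ Y  ok
                    [stop]
                      end ‖ end  ok
    [data]
      !Str ‖ ?Str  ok
        &{ok,done} ‖ +{ok,done}  ok label sets agree
          [ok]
            &{ack,data,err} ‖ +{ack,data,err}  ok label sets agree
              [ack]
                !Int ‖ ?Int  ok
                  Y ‖ Y  ok
              [data]
                !Unit ‖ ?Unit  ok
                  Y ‖ Y  ok
              [err]
                !Int ‖ ?Int  ok
                  end ‖ end  ok
          [done]
            !Int ‖ ?Int  ok
              ?Unit ‖ !Unit  ok
                Y ‖ Y  ok
    [more]
      ?Bool ‖ !Bool  ok
        &{ok,retry} ‖ +{ok,retry}  ok label sets agree
          [ok]
            ?Int ‖ !Int  ok
              !Str ‖ ?Str  ok
                Y ‖ Y  ok
          [retry]
            !Bool ‖ ?Bool  ok
              ?Int ‖ !Int  ok
                Y ‖ Y  ok

YES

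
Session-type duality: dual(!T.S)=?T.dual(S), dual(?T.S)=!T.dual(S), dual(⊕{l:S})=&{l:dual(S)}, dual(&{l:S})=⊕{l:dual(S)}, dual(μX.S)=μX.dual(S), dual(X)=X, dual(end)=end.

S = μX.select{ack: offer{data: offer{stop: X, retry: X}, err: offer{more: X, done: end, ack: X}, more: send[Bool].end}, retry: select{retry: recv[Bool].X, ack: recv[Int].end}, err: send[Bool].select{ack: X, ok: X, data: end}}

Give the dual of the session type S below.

μX → μX  (rec unchanged)
  select{ack,retry,err} → offer{ack,retry,err}  (internal→external)
    • ack:
      offer{data,err,more} → select{data,err,more}  (&→⊕)
        • data:
          offer{stop,retry} → select{stop,retry}  (&→⊕)
            • stop:
              dual(X) = X
            • retry:
              dual(X) = X
        • err:
          offer{more,done,ack} → select{more,done,ack}  (&→⊕)
            • more:
              dual(X) = X
            • done:
              dual(end) = end
            • ack:
              dual(X) = X
        • more:
          send[Bool] → recv[Bool]
            dual(end) = end
    • retry:
      select{retry,ack} → offer{retry,ack}  (internal→external)
        • retry:
          recv[Bool] → send[Bool]
            dual(X) = X
        • ack:
          recv[Int] → send[Int]
            dual(end) = end
    • err:
      send[Bool] → recv[Bool]
        select{ack,ok,data} → offer{ack,ok,data}  (internal→external)
          • ack:
            dual(X) = X
          • ok:
            dual(X) = X
          • data:
            dual(end) = end

μX.offer{ack: select{data: select{stop: X, retry: X}, err: select{more: X, done: end, ack: X}, more: recv[Bool].end}, retry: offer{retry: send[Bool].X, ack: send[Int].end}, err: recv[Bool].offer{ack: X, ok: X, data: end}}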